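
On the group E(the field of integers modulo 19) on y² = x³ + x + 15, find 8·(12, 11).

Write Q = (12, 11).
Repeated addition: build up to 8Q.
2Q: tangent at (12, 11): λ = (3·12² + 1)/(2·11) ≡ 15/3. 3⁻¹ ≡ 13 (mod 19), so λ ≡ 15·13 ≡ 5.
  x = λ² - 12 - 12 = 25 - 24 ≡ 1; y = λ·(12 - 1) - 11 ≡ 6. → (1, 6)
3Q: (1, 6) + (12, 11). λ = (11 - 6)/(12 - 1) ≡ 5/11 mod 19. 11⁻¹ ≡ 7 (mod 19) since 11·7 = 77 ≡ 1, so λ ≡ 16.
  x = λ² - 1 - 12 = 256 - 13 ≡ 15; y = λ·(1 - 15) - 6 ≡ 17. → (15, 17)
4Q: (15, 17) + (12, 11). λ = (11 - 17)/(12 - 15) ≡ 13/16 mod 19. 16⁻¹ ≡ 6 (mod 19), so λ ≡ 2.
  x = λ² - 15 - 12 = 4 - 27 ≡ 15; y = λ·(15 - 15) - 17 ≡ 2. → (15, 2)
5Q: (15, 2) + (12, 11). λ = (11 - 2)/(12 - 15) ≡ 9/16 mod 19. 16⁻¹ ≡ 6 (mod 19), so λ ≡ 16.
  x = λ² - 15 - 12 = 256 - 27 ≡ 1; y = λ·(15 - 1) - 2 ≡ 13. → (1, 13)
6Q: (1, 13) + (12, 11). λ = (11 - 13)/(12 - 1) ≡ 17/11 mod 19. 11⁻¹ ≡ 7 (mod 19), so λ ≡ 5.
  x = λ² - 1 - 12 = 25 - 13 ≡ 12; y = λ·(1 - 12) - 13 ≡ 8. → (12, 8)
7Q: (12, 8) + (12, 11): same x and y₁ ≡ -y₂, so the sum is 𝒪.
8Q: 𝒪 + (12, 11) = (12, 11) (identity).

(12, 11)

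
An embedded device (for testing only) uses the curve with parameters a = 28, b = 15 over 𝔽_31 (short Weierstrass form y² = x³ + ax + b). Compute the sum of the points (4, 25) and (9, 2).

(4, 25) + (9, 2). λ = (2 - 25)/(9 - 4) ≡ 8/5 mod 31. 5⁻¹ ≡ 25 (mod 31), so λ ≡ 14.
  x = λ² - 4 - 9 = 196 - 13 ≡ 28; y = λ·(4 - 28) - 25 ≡ 11. → (28, 11)

(28, 11)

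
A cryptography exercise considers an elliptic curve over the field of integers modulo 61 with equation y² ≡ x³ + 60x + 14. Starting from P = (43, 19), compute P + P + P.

(20, 8)

Repeated addition: build up to 3P.
2P: tangent at (43, 19): λ = (3·43² + 60)/(2·19) ≡ 56/38. 38⁻¹ ≡ 53 (mod 61) since 38·53 = 2014 ≡ 1, so λ ≡ 56·53 ≡ 40.
  x = λ² - 43 - 43 = 1600 - 86 ≡ 50; y = λ·(43 - 50) - 19 ≡ 6. → (50, 6)
3P: (50, 6) + (43, 19). λ = (19 - 6)/(43 - 50) ≡ 13/54 mod 61. 54⁻¹ ≡ 26 (mod 61) since 54·26 = 1404 ≡ 1, so λ ≡ 33.
  x = λ² - 50 - 43 = 1089 - 93 ≡ 20; y = λ·(50 - 20) - 6 ≡ 8. → (20, 8)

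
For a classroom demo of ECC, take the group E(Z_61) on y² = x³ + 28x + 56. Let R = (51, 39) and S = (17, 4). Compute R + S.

(51, 39) + (17, 4). λ = (4 - 39)/(17 - 51) ≡ 26/27 mod 61. 27⁻¹ ≡ 52 (mod 61) since 27·52 = 1404 ≡ 1, so λ ≡ 10.
  x = λ² - 51 - 17 = 100 - 68 ≡ 32; y = λ·(51 - 32) - 39 ≡ 29. → (32, 29)

(32, 29)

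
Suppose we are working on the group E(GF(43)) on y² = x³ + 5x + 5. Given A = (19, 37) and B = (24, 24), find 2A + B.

First 2A:
Repeated addition: build up to 2A.
2A: tangent at (19, 37): λ = (3·19² + 5)/(2·37) ≡ 13/31. 31⁻¹ ≡ 25 (mod 43), so λ ≡ 13·25 ≡ 24.
  x = λ² - 19 - 19 = 576 - 38 ≡ 22; y = λ·(19 - 22) - 37 ≡ 20. → (22, 20)
2A = (22, 20).
Finally 2A + B:
(22, 20) + (24, 24). λ = (24 - 20)/(24 - 22) ≡ 4/2 mod 43. 2⁻¹ ≡ 22 (mod 43), so λ ≡ 2.
  x = λ² - 22 - 24 = 4 - 46 ≡ 1; y = λ·(22 - 1) - 20 ≡ 22. → (1, 22)

(1, 22)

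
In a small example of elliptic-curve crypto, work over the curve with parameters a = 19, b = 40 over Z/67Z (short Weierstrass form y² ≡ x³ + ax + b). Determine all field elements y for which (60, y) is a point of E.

10, 57

x³ + 19x + 40 = 217180 ≡ 33 (mod 67).
Square roots of 33 mod 67: 10 and 57 (since 10² = 100 ≡ 33).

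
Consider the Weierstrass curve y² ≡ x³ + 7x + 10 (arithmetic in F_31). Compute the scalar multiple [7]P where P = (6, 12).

(0, 14)

Repeated addition: build up to 7P.
2P: tangent at (6, 12): λ = (3·6² + 7)/(2·12) ≡ 22/24. 24⁻¹ ≡ 22 (mod 31), so λ ≡ 22·22 ≡ 19.
  x = λ² - 6 - 6 = 361 - 12 ≡ 8; y = λ·(6 - 8) - 12 ≡ 12. → (8, 12)
3P: (8, 12) + (6, 12). λ = (12 - 12)/(6 - 8) ≡ 0/29 mod 31. 29⁻¹ ≡ 15 (mod 31), so λ ≡ 0.
  x = λ² - 8 - 6 = 0 - 14 ≡ 17; y = λ·(8 - 17) - 12 ≡ 19. → (17, 19)
4P: (17, 19) + (6, 12). λ = (12 - 19)/(6 - 17) ≡ 24/20 mod 31. 20⁻¹ ≡ 14 (mod 31), so λ ≡ 26.
  x = λ² - 17 - 6 = 676 - 23 ≡ 2; y = λ·(17 - 2) - 19 ≡ 30. → (2, 30)
5P: (2, 30) + (6, 12). λ = (12 - 30)/(6 - 2) ≡ 13/4 mod 31. 4⁻¹ ≡ 8 (mod 31) since 4·8 = 32 ≡ 1, so λ ≡ 11.
  x = λ² - 2 - 6 = 121 - 8 ≡ 20; y = λ·(2 - 20) - 30 ≡ 20. → (20, 20)
6P: (20, 20) + (6, 12). λ = (12 - 20)/(6 - 20) ≡ 23/17 mod 31. 17⁻¹ ≡ 11 (mod 31), so λ ≡ 5.
  x = λ² - 20 - 6 = 25 - 26 ≡ 30; y = λ·(20 - 30) - 20 ≡ 23. → (30, 23)
7P: (30, 23) + (6, 12). λ = (12 - 23)/(6 - 30) ≡ 20/7 mod 31. 7⁻¹ ≡ 9 (mod 31), so λ ≡ 25.
  x = λ² - 30 - 6 = 625 - 36 ≡ 0; y = λ·(30 - 0) - 23 ≡ 14. → (0, 14)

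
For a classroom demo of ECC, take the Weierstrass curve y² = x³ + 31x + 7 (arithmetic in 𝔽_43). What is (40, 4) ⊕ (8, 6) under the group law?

(16, 16)

(40, 4) + (8, 6). λ = (6 - 4)/(8 - 40) ≡ 2/11 mod 43. 11⁻¹ ≡ 4 (mod 43) since 11·4 = 44 ≡ 1, so λ ≡ 8.
  x = λ² - 40 - 8 = 64 - 48 ≡ 16; y = λ·(40 - 16) - 4 ≡ 16. → (16, 16)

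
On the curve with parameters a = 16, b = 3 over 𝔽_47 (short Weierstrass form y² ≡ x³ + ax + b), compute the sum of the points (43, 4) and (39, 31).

(43, 4) + (39, 31). λ = (31 - 4)/(39 - 43) ≡ 27/43 mod 47. 43⁻¹ ≡ 35 (mod 47) since 43·35 = 1505 ≡ 1, so λ ≡ 5.
  x = λ² - 43 - 39 = 25 - 82 ≡ 37; y = λ·(43 - 37) - 4 ≡ 26. → (37, 26)

(37, 26)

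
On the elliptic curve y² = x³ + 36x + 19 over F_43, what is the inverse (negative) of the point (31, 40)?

(31, 3)

-(31, 40) = (31, -40 mod 43) = (31, 3).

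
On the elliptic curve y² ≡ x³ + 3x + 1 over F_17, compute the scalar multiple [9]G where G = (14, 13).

(15, 2)

Double-and-add on 9 = (1001)₂. Start with G = (14, 13) for the leading 1-bit.
double: tangent at (14, 13): λ = (3·14² + 3)/(2·13) ≡ 13/9. 9⁻¹ ≡ 2 (mod 17), so λ ≡ 13·2 ≡ 9.
  x = λ² - 14 - 14 = 81 - 28 ≡ 2; y = λ·(14 - 2) - 13 ≡ 10. → (2, 10)
double: tangent at (2, 10): λ = (3·2² + 3)/(2·10) ≡ 15/3. 3⁻¹ ≡ 6 (mod 17), so λ ≡ 15·6 ≡ 5.
  x = λ² - 2 - 2 = 25 - 4 ≡ 4; y = λ·(2 - 4) - 10 ≡ 14. → (4, 14)
double: tangent at (4, 14): λ = (3·4² + 3)/(2·14) ≡ 0/11. 11⁻¹ ≡ 14 (mod 17), so λ ≡ 0·14 ≡ 0.
  x = λ² - 4 - 4 = 0 - 8 ≡ 9; y = λ·(4 - 9) - 14 ≡ 3. → (9, 3)
add G: (9, 3) + (14, 13). λ = (13 - 3)/(14 - 9) ≡ 10/5 mod 17. 5⁻¹ ≡ 7 (mod 17), so λ ≡ 2.
  x = λ² - 9 - 14 = 4 - 23 ≡ 15; y = λ·(9 - 15) - 3 ≡ 2. → (15, 2)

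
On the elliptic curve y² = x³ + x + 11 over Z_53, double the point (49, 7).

(7, 34)

tangent at (49, 7): λ = (3·49² + 1)/(2·7) ≡ 49/14. 14⁻¹ ≡ 19 (mod 53), so λ ≡ 49·19 ≡ 30.
  x = λ² - 49 - 49 = 900 - 98 ≡ 7; y = λ·(49 - 7) - 7 ≡ 34. → (7, 34)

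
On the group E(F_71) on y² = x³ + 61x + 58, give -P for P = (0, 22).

-(0, 22) = (0, -22 mod 71) = (0, 49).

(0, 49)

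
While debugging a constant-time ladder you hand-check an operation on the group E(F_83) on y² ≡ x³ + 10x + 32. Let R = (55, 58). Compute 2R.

tangent at (55, 58): λ = (3·55² + 10)/(2·58) ≡ 38/33. 33⁻¹ ≡ 78 (mod 83), so λ ≡ 38·78 ≡ 59.
  x = λ² - 55 - 55 = 3481 - 110 ≡ 51; y = λ·(55 - 51) - 58 ≡ 12. → (51, 12)

(51, 12)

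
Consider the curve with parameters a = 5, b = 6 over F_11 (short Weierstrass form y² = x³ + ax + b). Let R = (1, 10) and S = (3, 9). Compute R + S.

(1, 10) + (3, 9). λ = (9 - 10)/(3 - 1) ≡ 10/2 mod 11. 2⁻¹ ≡ 6 (mod 11), so λ ≡ 5.
  x = λ² - 1 - 3 = 25 - 4 ≡ 10; y = λ·(1 - 10) - 10 ≡ 0. → (10, 0)

(10, 0)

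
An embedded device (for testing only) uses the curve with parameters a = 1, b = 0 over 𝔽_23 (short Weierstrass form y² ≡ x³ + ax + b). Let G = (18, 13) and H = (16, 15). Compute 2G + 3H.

First 2G:
Repeated addition: build up to 2G.
2G: tangent at (18, 13): λ = (3·18² + 1)/(2·13) ≡ 7/3. 3⁻¹ ≡ 8 (mod 23), so λ ≡ 7·8 ≡ 10.
  x = λ² - 18 - 18 = 100 - 36 ≡ 18; y = λ·(18 - 18) - 13 ≡ 10. → (18, 10)
2G = (18, 10).
Next 3H:
Repeated addition: build up to 3H.
2H: tangent at (16, 15): λ = (3·16² + 1)/(2·15) ≡ 10/7. 7⁻¹ ≡ 10 (mod 23) since 7·10 = 70 ≡ 1, so λ ≡ 10·10 ≡ 8.
  x = λ² - 16 - 16 = 64 - 32 ≡ 9; y = λ·(16 - 9) - 15 ≡ 18. → (9, 18)
3H: (9, 18) + (16, 15). λ = (15 - 18)/(16 - 9) ≡ 20/7 mod 23. 7⁻¹ ≡ 10 (mod 23), so λ ≡ 16.
  x = λ² - 9 - 16 = 256 - 25 ≡ 1; y = λ·(9 - 1) - 18 ≡ 18. → (1, 18)
3H = (1, 18).
Finally 2G + 3H:
(18, 10) + (1, 18). λ = (18 - 10)/(1 - 18) ≡ 8/6 mod 23. 6⁻¹ ≡ 4 (mod 23), so λ ≡ 9.
  x = λ² - 18 - 1 = 81 - 19 ≡ 16; y = λ·(18 - 16) - 10 ≡ 8. → (16, 8)

(16, 8)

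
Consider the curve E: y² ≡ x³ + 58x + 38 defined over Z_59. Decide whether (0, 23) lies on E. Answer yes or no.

y² = 23² ≡ 57; x³ + 58x + 38 = 38 ≡ 38 (mod 59). 57 ≠ 38.

no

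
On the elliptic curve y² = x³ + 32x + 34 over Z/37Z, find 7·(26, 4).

Write P = (26, 4).
Repeated addition: build up to 7P.
2P: tangent at (26, 4): λ = (3·26² + 32)/(2·4) ≡ 25/8. 8⁻¹ ≡ 14 (mod 37) since 8·14 = 112 ≡ 1, so λ ≡ 25·14 ≡ 17.
  x = λ² - 26 - 26 = 289 - 52 ≡ 15; y = λ·(26 - 15) - 4 ≡ 35. → (15, 35)
3P: (15, 35) + (26, 4). λ = (4 - 35)/(26 - 15) ≡ 6/11 mod 37. 11⁻¹ ≡ 27 (mod 37) since 11·27 = 297 ≡ 1, so λ ≡ 14.
  x = λ² - 15 - 26 = 196 - 41 ≡ 7; y = λ·(15 - 7) - 35 ≡ 3. → (7, 3)
4P: (7, 3) + (26, 4). λ = (4 - 3)/(26 - 7) ≡ 1/19 mod 37. 19⁻¹ ≡ 2 (mod 37) since 19·2 = 38 ≡ 1, so λ ≡ 2.
  x = λ² - 7 - 26 = 4 - 33 ≡ 8; y = λ·(7 - 8) - 3 ≡ 32. → (8, 32)
5P: (8, 32) + (26, 4). λ = (4 - 32)/(26 - 8) ≡ 9/18 mod 37. 18⁻¹ ≡ 35 (mod 37), so λ ≡ 19.
  x = λ² - 8 - 26 = 361 - 34 ≡ 31; y = λ·(8 - 31) - 32 ≡ 12. → (31, 12)
6P: (31, 12) + (26, 4). λ = (4 - 12)/(26 - 31) ≡ 29/32 mod 37. 32⁻¹ ≡ 22 (mod 37), so λ ≡ 9.
  x = λ² - 31 - 26 = 81 - 57 ≡ 24; y = λ·(31 - 24) - 12 ≡ 14. → (24, 14)
7P: (24, 14) + (26, 4). λ = (4 - 14)/(26 - 24) ≡ 27/2 mod 37. 2⁻¹ ≡ 19 (mod 37), so λ ≡ 32.
  x = λ² - 24 - 26 = 1024 - 50 ≡ 12; y = λ·(24 - 12) - 14 ≡ 0. → (12, 0)

(12, 0)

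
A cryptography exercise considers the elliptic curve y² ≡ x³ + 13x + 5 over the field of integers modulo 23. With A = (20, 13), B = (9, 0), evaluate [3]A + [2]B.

First 3A:
Repeated addition: build up to 3A.
2A: tangent at (20, 13): λ = (3·20² + 13)/(2·13) ≡ 17/3. 3⁻¹ ≡ 8 (mod 23) since 3·8 = 24 ≡ 1, so λ ≡ 17·8 ≡ 21.
  x = λ² - 20 - 20 = 441 - 40 ≡ 10; y = λ·(20 - 10) - 13 ≡ 13. → (10, 13)
3A: (10, 13) + (20, 13). λ = (13 - 13)/(20 - 10) ≡ 0/10 mod 23. 10⁻¹ ≡ 7 (mod 23) since 10·7 = 70 ≡ 1, so λ ≡ 0.
  x = λ² - 10 - 20 = 0 - 30 ≡ 16; y = λ·(10 - 16) - 13 ≡ 10. → (16, 10)
3A = (16, 10).
Next 2B:
Repeated addition: build up to 2B.
2B: (9, 0) + (9, 0): same x and y₁ ≡ -y₂, so the sum is O.
2B = O.
Finally 3A + 2B:
(16, 10) + O = (16, 10) (identity).

(16, 10)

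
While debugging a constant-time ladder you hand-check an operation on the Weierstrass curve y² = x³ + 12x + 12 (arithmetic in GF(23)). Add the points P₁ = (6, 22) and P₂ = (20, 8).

(6, 22) + (20, 8). λ = (8 - 22)/(20 - 6) ≡ 9/14 mod 23. 14⁻¹ ≡ 5 (mod 23), so λ ≡ 22.
  x = λ² - 6 - 20 = 484 - 26 ≡ 21; y = λ·(6 - 21) - 22 ≡ 16. → (21, 16)

(21, 16)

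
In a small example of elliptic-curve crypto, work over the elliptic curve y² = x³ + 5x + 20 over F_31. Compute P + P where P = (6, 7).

(28, 28)

tangent at (6, 7): λ = (3·6² + 5)/(2·7) ≡ 20/14. 14⁻¹ ≡ 20 (mod 31) since 14·20 = 280 ≡ 1, so λ ≡ 20·20 ≡ 28.
  x = λ² - 6 - 6 = 784 - 12 ≡ 28; y = λ·(6 - 28) - 7 ≡ 28. → (28, 28)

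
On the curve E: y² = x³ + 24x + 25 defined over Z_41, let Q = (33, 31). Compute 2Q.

(8, 27)

tangent at (33, 31): λ = (3·33² + 24)/(2·31) ≡ 11/21. 21⁻¹ ≡ 2 (mod 41), so λ ≡ 11·2 ≡ 22.
  x = λ² - 33 - 33 = 484 - 66 ≡ 8; y = λ·(33 - 8) - 31 ≡ 27. → (8, 27)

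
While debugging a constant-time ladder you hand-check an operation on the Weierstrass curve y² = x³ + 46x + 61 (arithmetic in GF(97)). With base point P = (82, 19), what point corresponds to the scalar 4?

Double-and-add on 4 = (100)₂. Start with P = (82, 19) for the leading 1-bit.
double: tangent at (82, 19): λ = (3·82² + 46)/(2·19) ≡ 42/38. 38⁻¹ ≡ 23 (mod 97), so λ ≡ 42·23 ≡ 93.
  x = λ² - 82 - 82 = 8649 - 164 ≡ 46; y = λ·(82 - 46) - 19 ≡ 31. → (46, 31)
double: tangent at (46, 31): λ = (3·46² + 46)/(2·31) ≡ 89/62. 62⁻¹ ≡ 36 (mod 97), so λ ≡ 89·36 ≡ 3.
  x = λ² - 46 - 46 = 9 - 92 ≡ 14; y = λ·(46 - 14) - 31 ≡ 65. → (14, 65)

(14, 65)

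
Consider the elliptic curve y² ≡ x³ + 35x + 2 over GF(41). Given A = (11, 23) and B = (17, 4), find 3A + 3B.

(7, 4)

First 3A:
Repeated addition: build up to 3A.
2A: tangent at (11, 23): λ = (3·11² + 35)/(2·23) ≡ 29/5. 5⁻¹ ≡ 33 (mod 41) since 5·33 = 165 ≡ 1, so λ ≡ 29·33 ≡ 14.
  x = λ² - 11 - 11 = 196 - 22 ≡ 10; y = λ·(11 - 10) - 23 ≡ 32. → (10, 32)
3A: (10, 32) + (11, 23). λ = (23 - 32)/(11 - 10) ≡ 32/1 mod 41. 1⁻¹ ≡ 1 (mod 41) since 1·1 = 1 ≡ 1, so λ ≡ 32.
  x = λ² - 10 - 11 = 1024 - 21 ≡ 19; y = λ·(10 - 19) - 32 ≡ 8. → (19, 8)
3A = (19, 8).
Next 3B:
Repeated addition: build up to 3B.
2B: tangent at (17, 4): λ = (3·17² + 35)/(2·4) ≡ 0/8. 8⁻¹ ≡ 36 (mod 41), so λ ≡ 0·36 ≡ 0.
  x = λ² - 17 - 17 = 0 - 34 ≡ 7; y = λ·(17 - 7) - 4 ≡ 37. → (7, 37)
3B: (7, 37) + (17, 4). λ = (4 - 37)/(17 - 7) ≡ 8/10 mod 41. 10⁻¹ ≡ 37 (mod 41), so λ ≡ 9.
  x = λ² - 7 - 17 = 81 - 24 ≡ 16; y = λ·(7 - 16) - 37 ≡ 5. → (16, 5)
3B = (16, 5).
Finally 3A + 3B:
(19, 8) + (16, 5). λ = (5 - 8)/(16 - 19) ≡ 38/38 mod 41. 38⁻¹ ≡ 27 (mod 41), so λ ≡ 1.
  x = λ² - 19 - 16 = 1 - 35 ≡ 7; y = λ·(19 - 7) - 8 ≡ 4. → (7, 4)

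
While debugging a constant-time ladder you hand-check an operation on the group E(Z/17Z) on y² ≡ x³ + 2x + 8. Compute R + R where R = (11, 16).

tangent at (11, 16): λ = (3·11² + 2)/(2·16) ≡ 8/15. 15⁻¹ ≡ 8 (mod 17), so λ ≡ 8·8 ≡ 13.
  x = λ² - 11 - 11 = 169 - 22 ≡ 11; y = λ·(11 - 11) - 16 ≡ 1. → (11, 1)

(11, 1)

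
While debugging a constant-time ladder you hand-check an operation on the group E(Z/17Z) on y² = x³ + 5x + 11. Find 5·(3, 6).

Write G = (3, 6).
Double-and-add on 5 = (101)₂. Start with G = (3, 6) for the leading 1-bit.
double: tangent at (3, 6): λ = (3·3² + 5)/(2·6) ≡ 15/12. 12⁻¹ ≡ 10 (mod 17) since 12·10 = 120 ≡ 1, so λ ≡ 15·10 ≡ 14.
  x = λ² - 3 - 3 = 196 - 6 ≡ 3; y = λ·(3 - 3) - 6 ≡ 11. → (3, 11)
double: tangent at (3, 11): λ = (3·3² + 5)/(2·11) ≡ 15/5. 5⁻¹ ≡ 7 (mod 17), so λ ≡ 15·7 ≡ 3.
  x = λ² - 3 - 3 = 9 - 6 ≡ 3; y = λ·(3 - 3) - 11 ≡ 6. → (3, 6)
add G: tangent at (3, 6): λ = (3·3² + 5)/(2·6) ≡ 15/12. 12⁻¹ ≡ 10 (mod 17), so λ ≡ 15·10 ≡ 14.
  x = λ² - 3 - 3 = 196 - 6 ≡ 3; y = λ·(3 - 3) - 6 ≡ 11. → (3, 11)

(3, 11)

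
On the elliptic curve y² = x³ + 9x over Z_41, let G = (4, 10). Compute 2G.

(32, 25)

tangent at (4, 10): λ = (3·4² + 9)/(2·10) ≡ 16/20. 20⁻¹ ≡ 39 (mod 41) since 20·39 = 780 ≡ 1, so λ ≡ 16·39 ≡ 9.
  x = λ² - 4 - 4 = 81 - 8 ≡ 32; y = λ·(4 - 32) - 10 ≡ 25. → (32, 25)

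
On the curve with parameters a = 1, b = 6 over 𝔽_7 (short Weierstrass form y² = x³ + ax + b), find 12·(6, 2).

Write P = (6, 2).
Repeated addition: build up to 12P.
2P: tangent at (6, 2): λ = (3·6² + 1)/(2·2) ≡ 4/4. 4⁻¹ ≡ 2 (mod 7) since 4·2 = 8 ≡ 1, so λ ≡ 4·2 ≡ 1.
  x = λ² - 6 - 6 = 1 - 12 ≡ 3; y = λ·(6 - 3) - 2 ≡ 1. → (3, 1)
3P: (3, 1) + (6, 2). λ = (2 - 1)/(6 - 3) ≡ 1/3 mod 7. 3⁻¹ ≡ 5 (mod 7) since 3·5 = 15 ≡ 1, so λ ≡ 5.
  x = λ² - 3 - 6 = 25 - 9 ≡ 2; y = λ·(3 - 2) - 1 ≡ 4. → (2, 4)
4P: (2, 4) + (6, 2). λ = (2 - 4)/(6 - 2) ≡ 5/4 mod 7. 4⁻¹ ≡ 2 (mod 7) since 4·2 = 8 ≡ 1, so λ ≡ 3.
  x = λ² - 2 - 6 = 9 - 8 ≡ 1; y = λ·(2 - 1) - 4 ≡ 6. → (1, 6)
5P: (1, 6) + (6, 2). λ = (2 - 6)/(6 - 1) ≡ 3/5 mod 7. 5⁻¹ ≡ 3 (mod 7) since 5·3 = 15 ≡ 1, so λ ≡ 2.
  x = λ² - 1 - 6 = 4 - 7 ≡ 4; y = λ·(1 - 4) - 6 ≡ 2. → (4, 2)
6P: (4, 2) + (6, 2). λ = (2 - 2)/(6 - 4) ≡ 0/2 mod 7. 2⁻¹ ≡ 4 (mod 7), so λ ≡ 0.
  x = λ² - 4 - 6 = 0 - 10 ≡ 4; y = λ·(4 - 4) - 2 ≡ 5. → (4, 5)
7P: (4, 5) + (6, 2). λ = (2 - 5)/(6 - 4) ≡ 4/2 mod 7. 2⁻¹ ≡ 4 (mod 7) since 2·4 = 8 ≡ 1, so λ ≡ 2.
  x = λ² - 4 - 6 = 4 - 10 ≡ 1; y = λ·(4 - 1) - 5 ≡ 1. → (1, 1)
8P: (1, 1) + (6, 2). λ = (2 - 1)/(6 - 1) ≡ 1/5 mod 7. 5⁻¹ ≡ 3 (mod 7), so λ ≡ 3.
  x = λ² - 1 - 6 = 9 - 7 ≡ 2; y = λ·(1 - 2) - 1 ≡ 3. → (2, 3)
9P: (2, 3) + (6, 2). λ = (2 - 3)/(6 - 2) ≡ 6/4 mod 7. 4⁻¹ ≡ 2 (mod 7), so λ ≡ 5.
  x = λ² - 2 - 6 = 25 - 8 ≡ 3; y = λ·(2 - 3) - 3 ≡ 6. → (3, 6)
10P: (3, 6) + (6, 2). λ = (2 - 6)/(6 - 3) ≡ 3/3 mod 7. 3⁻¹ ≡ 5 (mod 7), so λ ≡ 1.
  x = λ² - 3 - 6 = 1 - 9 ≡ 6; y = λ·(3 - 6) - 6 ≡ 5. → (6, 5)
11P: (6, 5) + (6, 2): same x and y₁ ≡ -y₂, so the sum is O.
12P: O + (6, 2) = (6, 2) (identity).

(6, 2)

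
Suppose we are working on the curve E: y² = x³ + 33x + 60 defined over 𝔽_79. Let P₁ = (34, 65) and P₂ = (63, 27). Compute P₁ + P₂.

(34, 65) + (63, 27). λ = (27 - 65)/(63 - 34) ≡ 41/29 mod 79. 29⁻¹ ≡ 30 (mod 79), so λ ≡ 45.
  x = λ² - 34 - 63 = 2025 - 97 ≡ 32; y = λ·(34 - 32) - 65 ≡ 25. → (32, 25)

(32, 25)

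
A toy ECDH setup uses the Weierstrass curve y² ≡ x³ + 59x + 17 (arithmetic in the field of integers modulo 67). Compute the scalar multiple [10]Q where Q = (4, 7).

Double-and-add on 10 = (1010)₂. Start with Q = (4, 7) for the leading 1-bit.
double: tangent at (4, 7): λ = (3·4² + 59)/(2·7) ≡ 40/14. 14⁻¹ ≡ 24 (mod 67) since 14·24 = 336 ≡ 1, so λ ≡ 40·24 ≡ 22.
  x = λ² - 4 - 4 = 484 - 8 ≡ 7; y = λ·(4 - 7) - 7 ≡ 61. → (7, 61)
double: tangent at (7, 61): λ = (3·7² + 59)/(2·61) ≡ 5/55. 55⁻¹ ≡ 39 (mod 67), so λ ≡ 5·39 ≡ 61.
  x = λ² - 7 - 7 = 3721 - 14 ≡ 22; y = λ·(7 - 22) - 61 ≡ 29. → (22, 29)
add Q: (22, 29) + (4, 7). λ = (7 - 29)/(4 - 22) ≡ 45/49 mod 67. 49⁻¹ ≡ 26 (mod 67), so λ ≡ 31.
  x = λ² - 22 - 4 = 961 - 26 ≡ 64; y = λ·(22 - 64) - 29 ≡ 9. → (64, 9)
double: tangent at (64, 9): λ = (3·64² + 59)/(2·9) ≡ 19/18. 18⁻¹ ≡ 41 (mod 67) since 18·41 = 738 ≡ 1, so λ ≡ 19·41 ≡ 42.
  x = λ² - 64 - 64 = 1764 - 128 ≡ 28; y = λ·(64 - 28) - 9 ≡ 29. → (28, 29)

(28, 29)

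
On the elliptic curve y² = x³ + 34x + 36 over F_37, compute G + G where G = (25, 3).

tangent at (25, 3): λ = (3·25² + 34)/(2·3) ≡ 22/6. 6⁻¹ ≡ 31 (mod 37), so λ ≡ 22·31 ≡ 16.
  x = λ² - 25 - 25 = 256 - 50 ≡ 21; y = λ·(25 - 21) - 3 ≡ 24. → (21, 24)

(21, 24)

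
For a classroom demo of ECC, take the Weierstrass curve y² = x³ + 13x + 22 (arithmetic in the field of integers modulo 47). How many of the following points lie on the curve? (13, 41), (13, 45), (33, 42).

0

(13, 41): 41² ≡ 36, rhs ≡ 38 → off.
(13, 45): 45² ≡ 4, rhs ≡ 38 → off.
(33, 42): 42² ≡ 25, rhs ≡ 10 → off.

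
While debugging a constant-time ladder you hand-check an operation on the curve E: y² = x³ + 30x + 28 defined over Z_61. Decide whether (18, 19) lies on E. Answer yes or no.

y² = 19² ≡ 56; x³ + 30x + 28 = 6400 ≡ 56 (mod 61). 56 = 56.

yes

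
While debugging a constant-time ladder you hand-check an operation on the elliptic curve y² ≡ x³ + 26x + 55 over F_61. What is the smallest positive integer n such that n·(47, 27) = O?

2P: tangent at (47, 27): λ = (3·47² + 26)/(2·27) ≡ 4/54. 54⁻¹ ≡ 26 (mod 61), so λ ≡ 4·26 ≡ 43.
  x = λ² - 47 - 47 = 1849 - 94 ≡ 47; y = λ·(47 - 47) - 27 ≡ 34. → (47, 34)
3P: (47, 34) + (47, 27): same x and y₁ ≡ -y₂, so the sum is O.
3P = O, so the order is 3.

3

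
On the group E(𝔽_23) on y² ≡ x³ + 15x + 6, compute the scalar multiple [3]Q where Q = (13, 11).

(10, 12)

Repeated addition: build up to 3Q.
2Q: tangent at (13, 11): λ = (3·13² + 15)/(2·11) ≡ 16/22. 22⁻¹ ≡ 22 (mod 23), so λ ≡ 16·22 ≡ 7.
  x = λ² - 13 - 13 = 49 - 26 ≡ 0; y = λ·(13 - 0) - 11 ≡ 11. → (0, 11)
3Q: (0, 11) + (13, 11). λ = (11 - 11)/(13 - 0) ≡ 0/13 mod 23. 13⁻¹ ≡ 16 (mod 23), so λ ≡ 0.
  x = λ² - 0 - 13 = 0 - 13 ≡ 10; y = λ·(0 - 10) - 11 ≡ 12. → (10, 12)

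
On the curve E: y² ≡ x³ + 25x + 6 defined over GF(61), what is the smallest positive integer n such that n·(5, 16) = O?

4

2P: tangent at (5, 16): λ = (3·5² + 25)/(2·16) ≡ 39/32. 32⁻¹ ≡ 21 (mod 61), so λ ≡ 39·21 ≡ 26.
  x = λ² - 5 - 5 = 676 - 10 ≡ 56; y = λ·(5 - 56) - 16 ≡ 0. → (56, 0)
3P: (56, 0) + (5, 16). λ = (16 - 0)/(5 - 56) ≡ 16/10 mod 61. 10⁻¹ ≡ 55 (mod 61), so λ ≡ 26.
  x = λ² - 56 - 5 = 676 - 61 ≡ 5; y = λ·(56 - 5) - 0 ≡ 45. → (5, 45)
4P: (5, 45) + (5, 16): same x and y₁ ≡ -y₂, so the sum is O.
4P = O, so the order is 4.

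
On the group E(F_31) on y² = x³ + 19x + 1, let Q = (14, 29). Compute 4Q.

Repeated addition: build up to 4Q.
2Q: tangent at (14, 29): λ = (3·14² + 19)/(2·29) ≡ 18/27. 27⁻¹ ≡ 23 (mod 31), so λ ≡ 18·23 ≡ 11.
  x = λ² - 14 - 14 = 121 - 28 ≡ 0; y = λ·(14 - 0) - 29 ≡ 1. → (0, 1)
3Q: (0, 1) + (14, 29). λ = (29 - 1)/(14 - 0) ≡ 28/14 mod 31. 14⁻¹ ≡ 20 (mod 31) since 14·20 = 280 ≡ 1, so λ ≡ 2.
  x = λ² - 0 - 14 = 4 - 14 ≡ 21; y = λ·(0 - 21) - 1 ≡ 19. → (21, 19)
4Q: (21, 19) + (14, 29). λ = (29 - 19)/(14 - 21) ≡ 10/24 mod 31. 24⁻¹ ≡ 22 (mod 31) since 24·22 = 528 ≡ 1, so λ ≡ 3.
  x = λ² - 21 - 14 = 9 - 35 ≡ 5; y = λ·(21 - 5) - 19 ≡ 29. → (5, 29)

(5, 29)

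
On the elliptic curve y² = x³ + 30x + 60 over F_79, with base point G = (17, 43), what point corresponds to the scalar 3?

Repeated addition: build up to 3G.
2G: tangent at (17, 43): λ = (3·17² + 30)/(2·43) ≡ 28/7. 7⁻¹ ≡ 34 (mod 79) since 7·34 = 238 ≡ 1, so λ ≡ 28·34 ≡ 4.
  x = λ² - 17 - 17 = 16 - 34 ≡ 61; y = λ·(17 - 61) - 43 ≡ 18. → (61, 18)
3G: (61, 18) + (17, 43). λ = (43 - 18)/(17 - 61) ≡ 25/35 mod 79. 35⁻¹ ≡ 70 (mod 79), so λ ≡ 12.
  x = λ² - 61 - 17 = 144 - 78 ≡ 66; y = λ·(61 - 66) - 18 ≡ 1. → (66, 1)

(66, 1)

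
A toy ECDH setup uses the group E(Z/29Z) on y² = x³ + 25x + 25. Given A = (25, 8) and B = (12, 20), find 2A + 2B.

First 2A:
Repeated addition: build up to 2A.
2A: tangent at (25, 8): λ = (3·25² + 25)/(2·8) ≡ 15/16. 16⁻¹ ≡ 20 (mod 29), so λ ≡ 15·20 ≡ 10.
  x = λ² - 25 - 25 = 100 - 50 ≡ 21; y = λ·(25 - 21) - 8 ≡ 3. → (21, 3)
2A = (21, 3).
Next 2B:
Repeated addition: build up to 2B.
2B: tangent at (12, 20): λ = (3·12² + 25)/(2·20) ≡ 22/11. 11⁻¹ ≡ 8 (mod 29) since 11·8 = 88 ≡ 1, so λ ≡ 22·8 ≡ 2.
  x = λ² - 12 - 12 = 4 - 24 ≡ 9; y = λ·(12 - 9) - 20 ≡ 15. → (9, 15)
2B = (9, 15).
Finally 2A + 2B:
(21, 3) + (9, 15). λ = (15 - 3)/(9 - 21) ≡ 12/17 mod 29. 17⁻¹ ≡ 12 (mod 29), so λ ≡ 28.
  x = λ² - 21 - 9 = 784 - 30 ≡ 0; y = λ·(21 - 0) - 3 ≡ 5. → (0, 5)

(0, 5)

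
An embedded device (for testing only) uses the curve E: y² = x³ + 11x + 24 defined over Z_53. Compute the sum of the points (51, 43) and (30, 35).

(35, 6)

(51, 43) + (30, 35). λ = (35 - 43)/(30 - 51) ≡ 45/32 mod 53. 32⁻¹ ≡ 5 (mod 53), so λ ≡ 13.
  x = λ² - 51 - 30 = 169 - 81 ≡ 35; y = λ·(51 - 35) - 43 ≡ 6. → (35, 6)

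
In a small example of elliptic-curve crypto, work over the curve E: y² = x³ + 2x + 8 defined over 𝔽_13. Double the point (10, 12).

(5, 0)

tangent at (10, 12): λ = (3·10² + 2)/(2·12) ≡ 3/11. 11⁻¹ ≡ 6 (mod 13), so λ ≡ 3·6 ≡ 5.
  x = λ² - 10 - 10 = 25 - 20 ≡ 5; y = λ·(10 - 5) - 12 ≡ 0. → (5, 0)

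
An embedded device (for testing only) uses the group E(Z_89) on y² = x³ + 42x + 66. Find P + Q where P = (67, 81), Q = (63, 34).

(47, 65)

(67, 81) + (63, 34). λ = (34 - 81)/(63 - 67) ≡ 42/85 mod 89. 85⁻¹ ≡ 22 (mod 89), so λ ≡ 34.
  x = λ² - 67 - 63 = 1156 - 130 ≡ 47; y = λ·(67 - 47) - 81 ≡ 65. → (47, 65)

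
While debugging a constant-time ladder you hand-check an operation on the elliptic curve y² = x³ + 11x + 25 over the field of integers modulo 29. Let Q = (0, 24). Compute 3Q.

Repeated addition: build up to 3Q.
2Q: tangent at (0, 24): λ = (3·0² + 11)/(2·24) ≡ 11/19. 19⁻¹ ≡ 26 (mod 29) since 19·26 = 494 ≡ 1, so λ ≡ 11·26 ≡ 25.
  x = λ² - 0 - 0 = 625 - 0 ≡ 16; y = λ·(0 - 16) - 24 ≡ 11. → (16, 11)
3Q: (16, 11) + (0, 24). λ = (24 - 11)/(0 - 16) ≡ 13/13 mod 29. 13⁻¹ ≡ 9 (mod 29), so λ ≡ 1.
  x = λ² - 16 - 0 = 1 - 16 ≡ 14; y = λ·(16 - 14) - 11 ≡ 20. → (14, 20)

(14, 20)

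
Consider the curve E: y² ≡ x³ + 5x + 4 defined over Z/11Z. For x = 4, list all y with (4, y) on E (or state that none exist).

0

x³ + 5x + 4 = 88 ≡ 0 (mod 11).
Only y = 0 satisfies y² ≡ 0.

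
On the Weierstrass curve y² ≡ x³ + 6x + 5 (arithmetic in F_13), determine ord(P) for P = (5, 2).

12

2P: tangent at (5, 2): λ = (3·5² + 6)/(2·2) ≡ 3/4. 4⁻¹ ≡ 10 (mod 13), so λ ≡ 3·10 ≡ 4.
  x = λ² - 5 - 5 = 16 - 10 ≡ 6; y = λ·(5 - 6) - 2 ≡ 7. → (6, 7)
3P: (6, 7) + (5, 2). λ = (2 - 7)/(5 - 6) ≡ 8/12 mod 13. 12⁻¹ ≡ 12 (mod 13), so λ ≡ 5.
  x = λ² - 6 - 5 = 25 - 11 ≡ 1; y = λ·(6 - 1) - 7 ≡ 5. → (1, 5)
4P: (1, 5) + (5, 2). λ = (2 - 5)/(5 - 1) ≡ 10/4 mod 13. 4⁻¹ ≡ 10 (mod 13), so λ ≡ 9.
  x = λ² - 1 - 5 = 81 - 6 ≡ 10; y = λ·(1 - 10) - 5 ≡ 5. → (10, 5)
5P: (10, 5) + (5, 2). λ = (2 - 5)/(5 - 10) ≡ 10/8 mod 13. 8⁻¹ ≡ 5 (mod 13), so λ ≡ 11.
  x = λ² - 10 - 5 = 121 - 15 ≡ 2; y = λ·(10 - 2) - 5 ≡ 5. → (2, 5)
6P: (2, 5) + (5, 2). λ = (2 - 5)/(5 - 2) ≡ 10/3 mod 13. 3⁻¹ ≡ 9 (mod 13), so λ ≡ 12.
  x = λ² - 2 - 5 = 144 - 7 ≡ 7; y = λ·(2 - 7) - 5 ≡ 0. → (7, 0)
7P: (7, 0) + (5, 2). λ = (2 - 0)/(5 - 7) ≡ 2/11 mod 13. 11⁻¹ ≡ 6 (mod 13) since 11·6 = 66 ≡ 1, so λ ≡ 12.
  x = λ² - 7 - 5 = 144 - 12 ≡ 2; y = λ·(7 - 2) - 0 ≡ 8. → (2, 8)
8P: (2, 8) + (5, 2). λ = (2 - 8)/(5 - 2) ≡ 7/3 mod 13. 3⁻¹ ≡ 9 (mod 13), so λ ≡ 11.
  x = λ² - 2 - 5 = 121 - 7 ≡ 10; y = λ·(2 - 10) - 8 ≡ 8. → (10, 8)
9P: (10, 8) + (5, 2). λ = (2 - 8)/(5 - 10) ≡ 7/8 mod 13. 8⁻¹ ≡ 5 (mod 13) since 8·5 = 40 ≡ 1, so λ ≡ 9.
  x = λ² - 10 - 5 = 81 - 15 ≡ 1; y = λ·(10 - 1) - 8 ≡ 8. → (1, 8)
10P: (1, 8) + (5, 2). λ = (2 - 8)/(5 - 1) ≡ 7/4 mod 13. 4⁻¹ ≡ 10 (mod 13) since 4·10 = 40 ≡ 1, so λ ≡ 5.
  x = λ² - 1 - 5 = 25 - 6 ≡ 6; y = λ·(1 - 6) - 8 ≡ 6. → (6, 6)
11P: (6, 6) + (5, 2). λ = (2 - 6)/(5 - 6) ≡ 9/12 mod 13. 12⁻¹ ≡ 12 (mod 13), so λ ≡ 4.
  x = λ² - 6 - 5 = 16 - 11 ≡ 5; y = λ·(6 - 5) - 6 ≡ 11. → (5, 11)
12P: (5, 11) + (5, 2): same x and y₁ ≡ -y₂, so the sum is ∞.
12P = ∞, so the order is 12.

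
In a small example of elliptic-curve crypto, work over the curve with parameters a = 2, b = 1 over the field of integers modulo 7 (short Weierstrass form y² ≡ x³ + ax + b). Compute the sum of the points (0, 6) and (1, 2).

(0, 6) + (1, 2). λ = (2 - 6)/(1 - 0) ≡ 3/1 mod 7. 1⁻¹ ≡ 1 (mod 7) since 1·1 = 1 ≡ 1, so λ ≡ 3.
  x = λ² - 0 - 1 = 9 - 1 ≡ 1; y = λ·(0 - 1) - 6 ≡ 5. → (1, 5)

(1, 5)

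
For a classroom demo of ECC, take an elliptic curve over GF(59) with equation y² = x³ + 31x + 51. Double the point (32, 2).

(31, 51)

tangent at (32, 2): λ = (3·32² + 31)/(2·2) ≡ 35/4. 4⁻¹ ≡ 15 (mod 59) since 4·15 = 60 ≡ 1, so λ ≡ 35·15 ≡ 53.
  x = λ² - 32 - 32 = 2809 - 64 ≡ 31; y = λ·(32 - 31) - 2 ≡ 51. → (31, 51)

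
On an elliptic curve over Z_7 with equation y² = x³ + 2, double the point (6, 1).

(6, 6)

tangent at (6, 1): λ = (3·6² + 0)/(2·1) ≡ 3/2. 2⁻¹ ≡ 4 (mod 7), so λ ≡ 3·4 ≡ 5.
  x = λ² - 6 - 6 = 25 - 12 ≡ 6; y = λ·(6 - 6) - 1 ≡ 6. → (6, 6)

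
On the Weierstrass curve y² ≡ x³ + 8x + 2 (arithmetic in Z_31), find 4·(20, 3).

(6, 7)

Write Q = (20, 3).
Double-and-add on 4 = (100)₂. Start with Q = (20, 3) for the leading 1-bit.
double: tangent at (20, 3): λ = (3·20² + 8)/(2·3) ≡ 30/6. 6⁻¹ ≡ 26 (mod 31) since 6·26 = 156 ≡ 1, so λ ≡ 30·26 ≡ 5.
  x = λ² - 20 - 20 = 25 - 40 ≡ 16; y = λ·(20 - 16) - 3 ≡ 17. → (16, 17)
double: tangent at (16, 17): λ = (3·16² + 8)/(2·17) ≡ 1/3. 3⁻¹ ≡ 21 (mod 31) since 3·21 = 63 ≡ 1, so λ ≡ 1·21 ≡ 21.
  x = λ² - 16 - 16 = 441 - 32 ≡ 6; y = λ·(16 - 6) - 17 ≡ 7. → (6, 7)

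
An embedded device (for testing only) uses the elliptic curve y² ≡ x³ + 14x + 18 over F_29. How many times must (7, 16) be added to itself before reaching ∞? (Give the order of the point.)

2P: tangent at (7, 16): λ = (3·7² + 14)/(2·16) ≡ 16/3. 3⁻¹ ≡ 10 (mod 29), so λ ≡ 16·10 ≡ 15.
  x = λ² - 7 - 7 = 225 - 14 ≡ 8; y = λ·(7 - 8) - 16 ≡ 27. → (8, 27)
3P: (8, 27) + (7, 16). λ = (16 - 27)/(7 - 8) ≡ 18/28 mod 29. 28⁻¹ ≡ 28 (mod 29) since 28·28 = 784 ≡ 1, so λ ≡ 11.
  x = λ² - 8 - 7 = 121 - 15 ≡ 19; y = λ·(8 - 19) - 27 ≡ 26. → (19, 26)
4P: (19, 26) + (7, 16). λ = (16 - 26)/(7 - 19) ≡ 19/17 mod 29. 17⁻¹ ≡ 12 (mod 29), so λ ≡ 25.
  x = λ² - 19 - 7 = 625 - 26 ≡ 19; y = λ·(19 - 19) - 26 ≡ 3. → (19, 3)
5P: (19, 3) + (7, 16). λ = (16 - 3)/(7 - 19) ≡ 13/17 mod 29. 17⁻¹ ≡ 12 (mod 29), so λ ≡ 11.
  x = λ² - 19 - 7 = 121 - 26 ≡ 8; y = λ·(19 - 8) - 3 ≡ 2. → (8, 2)
6P: (8, 2) + (7, 16). λ = (16 - 2)/(7 - 8) ≡ 14/28 mod 29. 28⁻¹ ≡ 28 (mod 29), so λ ≡ 15.
  x = λ² - 8 - 7 = 225 - 15 ≡ 7; y = λ·(8 - 7) - 2 ≡ 13. → (7, 13)
7P: (7, 13) + (7, 16): same x and y₁ ≡ -y₂, so the sum is ∞.
7P = ∞, so the order is 7.

7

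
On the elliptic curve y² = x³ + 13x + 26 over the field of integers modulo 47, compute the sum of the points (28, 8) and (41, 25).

(37, 20)

(28, 8) + (41, 25). λ = (25 - 8)/(41 - 28) ≡ 17/13 mod 47. 13⁻¹ ≡ 29 (mod 47) since 13·29 = 377 ≡ 1, so λ ≡ 23.
  x = λ² - 28 - 41 = 529 - 69 ≡ 37; y = λ·(28 - 37) - 8 ≡ 20. → (37, 20)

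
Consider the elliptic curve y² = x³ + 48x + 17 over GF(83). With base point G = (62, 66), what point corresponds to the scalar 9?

Double-and-add on 9 = (1001)₂. Start with G = (62, 66) for the leading 1-bit.
double: tangent at (62, 66): λ = (3·62² + 48)/(2·66) ≡ 43/49. 49⁻¹ ≡ 61 (mod 83) since 49·61 = 2989 ≡ 1, so λ ≡ 43·61 ≡ 50.
  x = λ² - 62 - 62 = 2500 - 124 ≡ 52; y = λ·(62 - 52) - 66 ≡ 19. → (52, 19)
double: tangent at (52, 19): λ = (3·52² + 48)/(2·19) ≡ 26/38. 38⁻¹ ≡ 59 (mod 83), so λ ≡ 26·59 ≡ 40.
  x = λ² - 52 - 52 = 1600 - 104 ≡ 2; y = λ·(52 - 2) - 19 ≡ 72. → (2, 72)
double: tangent at (2, 72): λ = (3·2² + 48)/(2·72) ≡ 60/61. 61⁻¹ ≡ 49 (mod 83) since 61·49 = 2989 ≡ 1, so λ ≡ 60·49 ≡ 35.
  x = λ² - 2 - 2 = 1225 - 4 ≡ 59; y = λ·(2 - 59) - 72 ≡ 8. → (59, 8)
add G: (59, 8) + (62, 66). λ = (66 - 8)/(62 - 59) ≡ 58/3 mod 83. 3⁻¹ ≡ 28 (mod 83), so λ ≡ 47.
  x = λ² - 59 - 62 = 2209 - 121 ≡ 13; y = λ·(59 - 13) - 8 ≡ 79. → (13, 79)

(13, 79)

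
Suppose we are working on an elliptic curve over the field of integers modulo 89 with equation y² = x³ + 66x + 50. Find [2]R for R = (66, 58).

(21, 27)

tangent at (66, 58): λ = (3·66² + 66)/(2·58) ≡ 51/27. 27⁻¹ ≡ 33 (mod 89) since 27·33 = 891 ≡ 1, so λ ≡ 51·33 ≡ 81.
  x = λ² - 66 - 66 = 6561 - 132 ≡ 21; y = λ·(66 - 21) - 58 ≡ 27. → (21, 27)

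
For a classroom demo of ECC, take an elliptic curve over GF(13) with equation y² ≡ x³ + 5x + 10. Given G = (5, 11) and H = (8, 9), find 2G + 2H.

(6, 3)

First 2G:
Repeated addition: build up to 2G.
2G: tangent at (5, 11): λ = (3·5² + 5)/(2·11) ≡ 2/9. 9⁻¹ ≡ 3 (mod 13), so λ ≡ 2·3 ≡ 6.
  x = λ² - 5 - 5 = 36 - 10 ≡ 0; y = λ·(5 - 0) - 11 ≡ 6. → (0, 6)
2G = (0, 6).
Next 2H:
Repeated addition: build up to 2H.
2H: tangent at (8, 9): λ = (3·8² + 5)/(2·9) ≡ 2/5. 5⁻¹ ≡ 8 (mod 13), so λ ≡ 2·8 ≡ 3.
  x = λ² - 8 - 8 = 9 - 16 ≡ 6; y = λ·(8 - 6) - 9 ≡ 10. → (6, 10)
2H = (6, 10).
Finally 2G + 2H:
(0, 6) + (6, 10). λ = (10 - 6)/(6 - 0) ≡ 4/6 mod 13. 6⁻¹ ≡ 11 (mod 13), so λ ≡ 5.
  x = λ² - 0 - 6 = 25 - 6 ≡ 6; y = λ·(0 - 6) - 6 ≡ 3. → (6, 3)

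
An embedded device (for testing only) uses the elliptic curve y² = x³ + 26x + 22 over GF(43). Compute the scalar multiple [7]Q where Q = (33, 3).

(1, 36)

Double-and-add on 7 = (111)₂. Start with Q = (33, 3) for the leading 1-bit.
double: tangent at (33, 3): λ = (3·33² + 26)/(2·3) ≡ 25/6. 6⁻¹ ≡ 36 (mod 43) since 6·36 = 216 ≡ 1, so λ ≡ 25·36 ≡ 40.
  x = λ² - 33 - 33 = 1600 - 66 ≡ 29; y = λ·(33 - 29) - 3 ≡ 28. → (29, 28)
add Q: (29, 28) + (33, 3). λ = (3 - 28)/(33 - 29) ≡ 18/4 mod 43. 4⁻¹ ≡ 11 (mod 43), so λ ≡ 26.
  x = λ² - 29 - 33 = 676 - 62 ≡ 12; y = λ·(29 - 12) - 28 ≡ 27. → (12, 27)
double: tangent at (12, 27): λ = (3·12² + 26)/(2·27) ≡ 28/11. 11⁻¹ ≡ 4 (mod 43) since 11·4 = 44 ≡ 1, so λ ≡ 28·4 ≡ 26.
  x = λ² - 12 - 12 = 676 - 24 ≡ 7; y = λ·(12 - 7) - 27 ≡ 17. → (7, 17)
add Q: (7, 17) + (33, 3). λ = (3 - 17)/(33 - 7) ≡ 29/26 mod 43. 26⁻¹ ≡ 5 (mod 43), so λ ≡ 16.
  x = λ² - 7 - 33 = 256 - 40 ≡ 1; y = λ·(7 - 1) - 17 ≡ 36. → (1, 36)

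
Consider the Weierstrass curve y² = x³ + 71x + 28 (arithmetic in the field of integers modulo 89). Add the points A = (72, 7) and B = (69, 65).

(35, 49)

(72, 7) + (69, 65). λ = (65 - 7)/(69 - 72) ≡ 58/86 mod 89. 86⁻¹ ≡ 59 (mod 89), so λ ≡ 40.
  x = λ² - 72 - 69 = 1600 - 141 ≡ 35; y = λ·(72 - 35) - 7 ≡ 49. → (35, 49)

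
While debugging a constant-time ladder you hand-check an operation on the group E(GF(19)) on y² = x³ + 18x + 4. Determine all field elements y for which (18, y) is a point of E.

x³ + 18x + 4 = 6160 ≡ 4 (mod 19).
Square roots of 4 mod 19: 2 and 17 (since 2² = 4 ≡ 4).

2, 17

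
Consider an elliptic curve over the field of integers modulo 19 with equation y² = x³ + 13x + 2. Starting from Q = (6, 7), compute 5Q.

(17, 14)

Repeated addition: build up to 5Q.
2Q: tangent at (6, 7): λ = (3·6² + 13)/(2·7) ≡ 7/14. 14⁻¹ ≡ 15 (mod 19) since 14·15 = 210 ≡ 1, so λ ≡ 7·15 ≡ 10.
  x = λ² - 6 - 6 = 100 - 12 ≡ 12; y = λ·(6 - 12) - 7 ≡ 9. → (12, 9)
3Q: (12, 9) + (6, 7). λ = (7 - 9)/(6 - 12) ≡ 17/13 mod 19. 13⁻¹ ≡ 3 (mod 19), so λ ≡ 13.
  x = λ² - 12 - 6 = 169 - 18 ≡ 18; y = λ·(12 - 18) - 9 ≡ 8. → (18, 8)
4Q: (18, 8) + (6, 7). λ = (7 - 8)/(6 - 18) ≡ 18/7 mod 19. 7⁻¹ ≡ 11 (mod 19), so λ ≡ 8.
  x = λ² - 18 - 6 = 64 - 24 ≡ 2; y = λ·(18 - 2) - 8 ≡ 6. → (2, 6)
5Q: (2, 6) + (6, 7). λ = (7 - 6)/(6 - 2) ≡ 1/4 mod 19. 4⁻¹ ≡ 5 (mod 19), so λ ≡ 5.
  x = λ² - 2 - 6 = 25 - 8 ≡ 17; y = λ·(2 - 17) - 6 ≡ 14. → (17, 14)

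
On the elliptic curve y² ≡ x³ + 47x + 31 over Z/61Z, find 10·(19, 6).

Write G = (19, 6).
Repeated addition: build up to 10G.
2G: tangent at (19, 6): λ = (3·19² + 47)/(2·6) ≡ 32/12. 12⁻¹ ≡ 56 (mod 61), so λ ≡ 32·56 ≡ 23.
  x = λ² - 19 - 19 = 529 - 38 ≡ 3; y = λ·(19 - 3) - 6 ≡ 57. → (3, 57)
3G: (3, 57) + (19, 6). λ = (6 - 57)/(19 - 3) ≡ 10/16 mod 61. 16⁻¹ ≡ 42 (mod 61) since 16·42 = 672 ≡ 1, so λ ≡ 54.
  x = λ² - 3 - 19 = 2916 - 22 ≡ 27; y = λ·(3 - 27) - 57 ≡ 50. → (27, 50)
4G: (27, 50) + (19, 6). λ = (6 - 50)/(19 - 27) ≡ 17/53 mod 61. 53⁻¹ ≡ 38 (mod 61) since 53·38 = 2014 ≡ 1, so λ ≡ 36.
  x = λ² - 27 - 19 = 1296 - 46 ≡ 30; y = λ·(27 - 30) - 50 ≡ 25. → (30, 25)
5G: (30, 25) + (19, 6). λ = (6 - 25)/(19 - 30) ≡ 42/50 mod 61. 50⁻¹ ≡ 11 (mod 61) since 50·11 = 550 ≡ 1, so λ ≡ 35.
  x = λ² - 30 - 19 = 1225 - 49 ≡ 17; y = λ·(30 - 17) - 25 ≡ 3. → (17, 3)
6G: (17, 3) + (19, 6). λ = (6 - 3)/(19 - 17) ≡ 3/2 mod 61. 2⁻¹ ≡ 31 (mod 61), so λ ≡ 32.
  x = λ² - 17 - 19 = 1024 - 36 ≡ 12; y = λ·(17 - 12) - 3 ≡ 35. → (12, 35)
7G: (12, 35) + (19, 6). λ = (6 - 35)/(19 - 12) ≡ 32/7 mod 61. 7⁻¹ ≡ 35 (mod 61) since 7·35 = 245 ≡ 1, so λ ≡ 22.
  x = λ² - 12 - 19 = 484 - 31 ≡ 26; y = λ·(12 - 26) - 35 ≡ 23. → (26, 23)
8G: (26, 23) + (19, 6). λ = (6 - 23)/(19 - 26) ≡ 44/54 mod 61. 54⁻¹ ≡ 26 (mod 61) since 54·26 = 1404 ≡ 1, so λ ≡ 46.
  x = λ² - 26 - 19 = 2116 - 45 ≡ 58; y = λ·(26 - 58) - 23 ≡ 30. → (58, 30)
9G: (58, 30) + (19, 6). λ = (6 - 30)/(19 - 58) ≡ 37/22 mod 61. 22⁻¹ ≡ 25 (mod 61), so λ ≡ 10.
  x = λ² - 58 - 19 = 100 - 77 ≡ 23; y = λ·(58 - 23) - 30 ≡ 15. → (23, 15)
10G: (23, 15) + (19, 6). λ = (6 - 15)/(19 - 23) ≡ 52/57 mod 61. 57⁻¹ ≡ 15 (mod 61), so λ ≡ 48.
  x = λ² - 23 - 19 = 2304 - 42 ≡ 5; y = λ·(23 - 5) - 15 ≡ 56. → (5, 56)

(5, 56)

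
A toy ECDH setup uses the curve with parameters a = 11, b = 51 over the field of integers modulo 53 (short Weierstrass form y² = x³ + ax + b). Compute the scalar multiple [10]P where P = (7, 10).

(8, 11)

Double-and-add on 10 = (1010)₂. Start with P = (7, 10) for the leading 1-bit.
double: tangent at (7, 10): λ = (3·7² + 11)/(2·10) ≡ 52/20. 20⁻¹ ≡ 8 (mod 53), so λ ≡ 52·8 ≡ 45.
  x = λ² - 7 - 7 = 2025 - 14 ≡ 50; y = λ·(7 - 50) - 10 ≡ 16. → (50, 16)
double: tangent at (50, 16): λ = (3·50² + 11)/(2·16) ≡ 38/32. 32⁻¹ ≡ 5 (mod 53) since 32·5 = 160 ≡ 1, so λ ≡ 38·5 ≡ 31.
  x = λ² - 50 - 50 = 961 - 100 ≡ 13; y = λ·(50 - 13) - 16 ≡ 18. → (13, 18)
add P: (13, 18) + (7, 10). λ = (10 - 18)/(7 - 13) ≡ 45/47 mod 53. 47⁻¹ ≡ 44 (mod 53) since 47·44 = 2068 ≡ 1, so λ ≡ 19.
  x = λ² - 13 - 7 = 361 - 20 ≡ 23; y = λ·(13 - 23) - 18 ≡ 4. → (23, 4)
double: tangent at (23, 4): λ = (3·23² + 11)/(2·4) ≡ 8/8. 8⁻¹ ≡ 20 (mod 53) since 8·20 = 160 ≡ 1, so λ ≡ 8·20 ≡ 1.
  x = λ² - 23 - 23 = 1 - 46 ≡ 8; y = λ·(23 - 8) - 4 ≡ 11. → (8, 11)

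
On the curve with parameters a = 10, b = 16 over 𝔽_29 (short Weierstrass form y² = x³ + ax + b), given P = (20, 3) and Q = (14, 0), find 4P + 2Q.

(13, 9)

First 4P:
Repeated addition: build up to 4P.
2P: tangent at (20, 3): λ = (3·20² + 10)/(2·3) ≡ 21/6. 6⁻¹ ≡ 5 (mod 29) since 6·5 = 30 ≡ 1, so λ ≡ 21·5 ≡ 18.
  x = λ² - 20 - 20 = 324 - 40 ≡ 23; y = λ·(20 - 23) - 3 ≡ 1. → (23, 1)
3P: (23, 1) + (20, 3). λ = (3 - 1)/(20 - 23) ≡ 2/26 mod 29. 26⁻¹ ≡ 19 (mod 29), so λ ≡ 9.
  x = λ² - 23 - 20 = 81 - 43 ≡ 9; y = λ·(23 - 9) - 1 ≡ 9. → (9, 9)
4P: (9, 9) + (20, 3). λ = (3 - 9)/(20 - 9) ≡ 23/11 mod 29. 11⁻¹ ≡ 8 (mod 29), so λ ≡ 10.
  x = λ² - 9 - 20 = 100 - 29 ≡ 13; y = λ·(9 - 13) - 9 ≡ 9. → (13, 9)
4P = (13, 9).
Next 2Q:
Repeated addition: build up to 2Q.
2Q: (14, 0) + (14, 0): same x and y₁ ≡ -y₂, so the sum is O.
2Q = O.
Finally 4P + 2Q:
(13, 9) + O = (13, 9) (identity).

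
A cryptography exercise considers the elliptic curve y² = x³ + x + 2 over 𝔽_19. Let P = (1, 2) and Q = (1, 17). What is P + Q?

The two points share x = 1 and their y-coordinates satisfy 2 + 17 ≡ 0 (mod 19), so they are inverses. Their sum is O.

O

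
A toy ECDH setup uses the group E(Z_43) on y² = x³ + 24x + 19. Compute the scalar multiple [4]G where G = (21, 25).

Double-and-add on 4 = (100)₂. Start with G = (21, 25) for the leading 1-bit.
double: tangent at (21, 25): λ = (3·21² + 24)/(2·25) ≡ 14/7. 7⁻¹ ≡ 37 (mod 43), so λ ≡ 14·37 ≡ 2.
  x = λ² - 21 - 21 = 4 - 42 ≡ 5; y = λ·(21 - 5) - 25 ≡ 7. → (5, 7)
double: tangent at (5, 7): λ = (3·5² + 24)/(2·7) ≡ 13/14. 14⁻¹ ≡ 40 (mod 43), so λ ≡ 13·40 ≡ 4.
  x = λ² - 5 - 5 = 16 - 10 ≡ 6; y = λ·(5 - 6) - 7 ≡ 32. → (6, 32)

(6, 32)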